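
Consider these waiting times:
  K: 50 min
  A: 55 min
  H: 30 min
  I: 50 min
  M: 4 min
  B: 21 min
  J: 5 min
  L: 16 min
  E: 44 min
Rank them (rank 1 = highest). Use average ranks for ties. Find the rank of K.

2.5

Sorted (descending): 55, 50, 50, 44, 30, 21, 16, 5, 4
The 2 values of 50 occupy positions 2–3 → average rank (2+3)/2 = 2.5.
K has value 50 min → rank 2.5.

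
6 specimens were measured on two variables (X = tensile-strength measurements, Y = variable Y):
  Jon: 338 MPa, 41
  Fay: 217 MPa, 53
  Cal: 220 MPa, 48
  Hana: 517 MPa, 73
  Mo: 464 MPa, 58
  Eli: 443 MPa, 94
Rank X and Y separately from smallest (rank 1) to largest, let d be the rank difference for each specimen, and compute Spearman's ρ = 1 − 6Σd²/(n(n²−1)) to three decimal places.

0.600

Ranks of variable 1: 3, 1, 2, 6, 5, 4
Ranks of variable 2: 1, 3, 2, 5, 4, 6
d = r₁ − r₂: 2, -2, 0, 1, 1, -2
d²: 4, 4, 0, 1, 1, 4; Σd² = 14
ρ = 1 − 6·14/(6·35) = 1 − 84/210 = 0.600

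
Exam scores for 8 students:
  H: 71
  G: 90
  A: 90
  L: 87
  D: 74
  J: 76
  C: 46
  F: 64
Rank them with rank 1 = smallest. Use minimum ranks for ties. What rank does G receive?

Sorted (ascending): 46, 64, 71, 74, 76, 87, 90, 90
The 2 values of 90 occupy positions 7–8 → each gets rank 7.
G has value 90 → rank 7.

7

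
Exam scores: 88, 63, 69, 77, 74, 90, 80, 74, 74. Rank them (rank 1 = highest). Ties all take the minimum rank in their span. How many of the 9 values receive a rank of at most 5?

Sorted (descending): 90, 88, 80, 77, 74, 74, 74, 69, 63
The 3 values of 74 occupy positions 5–7 → each gets rank 5.
Ranks ≤ 5: {1, 2, 3, 4, 5, 5, 5} → 7 values.

7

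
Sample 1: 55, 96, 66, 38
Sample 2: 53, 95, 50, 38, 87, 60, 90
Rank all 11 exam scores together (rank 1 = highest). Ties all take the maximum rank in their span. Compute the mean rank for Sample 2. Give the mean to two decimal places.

Sorted (descending): 96, 95, 90, 87, 66, 60, 55, 53, 50, 38, 38
The 2 values of 38 occupy positions 10–11 → each gets rank 11.
Sample 2 values → pooled ranks: 53→8, 95→2, 50→9, 38→11, 87→4, 60→6, 90→3
Mean rank = (8 + 2 + 9 + 11 + 4 + 6 + 3) / 7 = 6.14

6.14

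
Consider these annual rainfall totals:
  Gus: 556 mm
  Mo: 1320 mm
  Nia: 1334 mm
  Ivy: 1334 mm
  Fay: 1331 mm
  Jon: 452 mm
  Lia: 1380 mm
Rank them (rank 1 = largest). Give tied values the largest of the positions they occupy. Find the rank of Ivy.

3

Sorted (descending): 1380, 1334, 1334, 1331, 1320, 556, 452
The 2 values of 1334 occupy positions 2–3 → each gets rank 3.
Ivy has value 1334 mm → rank 3.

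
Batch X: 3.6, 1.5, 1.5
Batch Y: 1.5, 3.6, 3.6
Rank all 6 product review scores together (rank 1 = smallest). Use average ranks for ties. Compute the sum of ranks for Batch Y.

12

Sorted (ascending): 1.5, 1.5, 1.5, 3.6, 3.6, 3.6
The 3 values of 1.5 occupy positions 1–3 → average rank 2.
The 3 values of 3.6 occupy positions 4–6 → average rank 5.
Batch Y values → pooled ranks: 1.5→2, 3.6→5, 3.6→5
Rank sum = 2 + 5 + 5 = 12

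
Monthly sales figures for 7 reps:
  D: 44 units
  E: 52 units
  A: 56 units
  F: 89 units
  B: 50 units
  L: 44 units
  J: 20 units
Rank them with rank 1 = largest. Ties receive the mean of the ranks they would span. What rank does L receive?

Sorted (descending): 89, 56, 52, 50, 44, 44, 20
The 2 values of 44 occupy positions 5–6 → average rank (5+6)/2 = 5.5.
L has value 44 units → rank 5.5.

5.5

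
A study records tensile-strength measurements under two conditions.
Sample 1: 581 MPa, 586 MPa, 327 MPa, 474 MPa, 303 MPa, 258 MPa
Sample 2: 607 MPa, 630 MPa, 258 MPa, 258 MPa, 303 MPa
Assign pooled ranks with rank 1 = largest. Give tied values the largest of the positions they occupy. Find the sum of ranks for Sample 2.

33

Sorted (descending): 630, 607, 586, 581, 474, 327, 303, 303, 258, 258, 258
The 2 values of 303 occupy positions 7–8 → each gets rank 8.
The 3 values of 258 occupy positions 9–11 → each gets rank 11.
Sample 2 values → pooled ranks: 607→2, 630→1, 258→11, 258→11, 303→8
Rank sum = 2 + 1 + 11 + 11 + 8 = 33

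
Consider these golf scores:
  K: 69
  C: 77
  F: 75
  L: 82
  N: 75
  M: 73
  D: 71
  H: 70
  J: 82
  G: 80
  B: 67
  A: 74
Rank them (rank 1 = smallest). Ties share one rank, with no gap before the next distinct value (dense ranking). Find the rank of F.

Sorted (ascending): 67, 69, 70, 71, 73, 74, 75, 75, 77, 80, 82, 82
The 2 values of 75 share dense rank 7.
The 2 values of 82 share dense rank 10.
Remaining distinct values take the next consecutive integers.
F has value 75 → rank 7.

7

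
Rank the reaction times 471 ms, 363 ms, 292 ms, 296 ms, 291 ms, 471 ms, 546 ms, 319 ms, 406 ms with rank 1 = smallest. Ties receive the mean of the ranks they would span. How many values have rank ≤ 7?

Sorted (ascending): 291, 292, 296, 319, 363, 406, 471, 471, 546
The 2 values of 471 occupy positions 7–8 → average rank (7+8)/2 = 7.5.
Ranks ≤ 7: {1, 2, 3, 4, 5, 6} → 6 values.

6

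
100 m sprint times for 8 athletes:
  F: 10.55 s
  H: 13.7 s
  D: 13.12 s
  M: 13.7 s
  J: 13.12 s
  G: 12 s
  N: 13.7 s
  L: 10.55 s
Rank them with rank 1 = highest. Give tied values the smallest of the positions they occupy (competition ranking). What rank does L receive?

7

Sorted (descending): 13.7, 13.7, 13.7, 13.12, 13.12, 12, 10.55, 10.55
The 3 values of 13.7 occupy positions 1–3 → each gets rank 1.
The 2 values of 13.12 occupy positions 4–5 → each gets rank 4.
The 2 values of 10.55 occupy positions 7–8 → each gets rank 7.
L has value 10.55 s → rank 7.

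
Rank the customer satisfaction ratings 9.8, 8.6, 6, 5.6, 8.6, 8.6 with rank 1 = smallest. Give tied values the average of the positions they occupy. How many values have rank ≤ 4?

Sorted (ascending): 5.6, 6, 8.6, 8.6, 8.6, 9.8
The 3 values of 8.6 occupy positions 3–5 → average rank 4.
Ranks ≤ 4: {1, 2, 4, 4, 4} → 5 values.

5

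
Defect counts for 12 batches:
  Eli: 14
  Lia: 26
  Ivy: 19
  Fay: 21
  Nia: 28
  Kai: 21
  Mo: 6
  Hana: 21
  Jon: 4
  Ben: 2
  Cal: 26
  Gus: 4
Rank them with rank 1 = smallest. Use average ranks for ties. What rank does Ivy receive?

6

Sorted (ascending): 2, 4, 4, 6, 14, 19, 21, 21, 21, 26, 26, 28
The 2 values of 4 occupy positions 2–3 → average rank (2+3)/2 = 2.5.
The 3 values of 21 occupy positions 7–9 → average rank 8.
The 2 values of 26 occupy positions 10–11 → average rank (10+11)/2 = 10.5.
Ivy has value 19 → rank 6.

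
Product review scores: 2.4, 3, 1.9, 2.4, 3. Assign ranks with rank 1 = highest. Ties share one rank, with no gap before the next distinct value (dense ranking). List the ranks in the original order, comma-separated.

Sorted (descending): 3, 3, 2.4, 2.4, 1.9
The 2 values of 3 share dense rank 1.
The 2 values of 2.4 share dense rank 2.
Remaining distinct values take the next consecutive integers.

2, 1, 3, 2, 1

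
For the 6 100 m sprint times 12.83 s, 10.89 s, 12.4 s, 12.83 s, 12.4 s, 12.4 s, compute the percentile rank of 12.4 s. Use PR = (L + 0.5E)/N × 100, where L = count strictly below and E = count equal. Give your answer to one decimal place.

41.7

N = 6.
Strictly below 12.4: 1. Equal to 12.4: 3.
PR = (1 + 0.5·3)/6 × 100 = 41.7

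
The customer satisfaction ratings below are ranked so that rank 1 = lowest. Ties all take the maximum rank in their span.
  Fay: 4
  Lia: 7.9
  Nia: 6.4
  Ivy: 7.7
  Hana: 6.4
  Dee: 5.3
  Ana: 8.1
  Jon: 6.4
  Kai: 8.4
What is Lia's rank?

7

Sorted (ascending): 4, 5.3, 6.4, 6.4, 6.4, 7.7, 7.9, 8.1, 8.4
The 3 values of 6.4 occupy positions 3–5 → each gets rank 5.
Lia has value 7.9 → rank 7.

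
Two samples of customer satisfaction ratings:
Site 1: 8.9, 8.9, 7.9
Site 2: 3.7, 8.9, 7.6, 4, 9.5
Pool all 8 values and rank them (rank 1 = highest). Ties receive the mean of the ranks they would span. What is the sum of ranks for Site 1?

11

Sorted (descending): 9.5, 8.9, 8.9, 8.9, 7.9, 7.6, 4, 3.7
The 3 values of 8.9 occupy positions 2–4 → average rank 3.
Site 1 values → pooled ranks: 8.9→3, 8.9→3, 7.9→5
Rank sum = 3 + 3 + 5 = 11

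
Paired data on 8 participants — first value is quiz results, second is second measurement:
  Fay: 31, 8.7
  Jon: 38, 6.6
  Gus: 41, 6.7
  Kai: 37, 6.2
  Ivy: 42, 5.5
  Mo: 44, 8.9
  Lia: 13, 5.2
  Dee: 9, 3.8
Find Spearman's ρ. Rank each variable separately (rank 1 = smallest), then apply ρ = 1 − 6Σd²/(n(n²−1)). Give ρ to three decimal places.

Ranks of variable 1: 3, 5, 6, 4, 7, 8, 2, 1
Ranks of variable 2: 7, 5, 6, 4, 3, 8, 2, 1
d = r₁ − r₂: -4, 0, 0, 0, 4, 0, 0, 0
d²: 16, 0, 0, 0, 16, 0, 0, 0; Σd² = 32
ρ = 1 − 6·32/(8·63) = 1 − 192/504 = 0.619

0.619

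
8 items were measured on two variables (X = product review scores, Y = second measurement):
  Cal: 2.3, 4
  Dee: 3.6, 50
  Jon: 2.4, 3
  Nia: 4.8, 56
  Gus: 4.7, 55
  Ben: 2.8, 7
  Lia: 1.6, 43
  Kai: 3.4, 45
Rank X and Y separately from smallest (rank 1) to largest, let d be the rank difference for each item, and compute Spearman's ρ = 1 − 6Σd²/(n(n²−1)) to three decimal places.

0.833

Ranks of variable 1: 2, 6, 3, 8, 7, 4, 1, 5
Ranks of variable 2: 2, 6, 1, 8, 7, 3, 4, 5
d = r₁ − r₂: 0, 0, 2, 0, 0, 1, -3, 0
d²: 0, 0, 4, 0, 0, 1, 9, 0; Σd² = 14
ρ = 1 − 6·14/(8·63) = 1 − 84/504 = 0.833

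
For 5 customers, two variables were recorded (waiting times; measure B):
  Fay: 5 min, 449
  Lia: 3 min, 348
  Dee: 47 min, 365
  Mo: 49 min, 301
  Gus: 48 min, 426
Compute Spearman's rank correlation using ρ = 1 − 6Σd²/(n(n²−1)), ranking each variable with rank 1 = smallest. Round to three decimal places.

-0.300

Ranks of variable 1: 2, 1, 3, 5, 4
Ranks of variable 2: 5, 2, 3, 1, 4
d = r₁ − r₂: -3, -1, 0, 4, 0
d²: 9, 1, 0, 16, 0; Σd² = 26
ρ = 1 − 6·26/(5·24) = 1 − 156/120 = -0.300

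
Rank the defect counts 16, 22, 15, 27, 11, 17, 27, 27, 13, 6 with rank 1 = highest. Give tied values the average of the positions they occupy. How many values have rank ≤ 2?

3

Sorted (descending): 27, 27, 27, 22, 17, 16, 15, 13, 11, 6
The 3 values of 27 occupy positions 1–3 → average rank 2.
Ranks ≤ 2: {2, 2, 2} → 3 values.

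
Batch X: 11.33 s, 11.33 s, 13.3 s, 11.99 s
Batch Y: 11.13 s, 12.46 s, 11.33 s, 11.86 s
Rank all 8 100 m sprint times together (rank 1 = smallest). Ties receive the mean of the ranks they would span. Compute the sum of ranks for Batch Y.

16

Sorted (ascending): 11.13, 11.33, 11.33, 11.33, 11.86, 11.99, 12.46, 13.3
The 3 values of 11.33 occupy positions 2–4 → average rank 3.
Batch Y values → pooled ranks: 11.13→1, 12.46→7, 11.33→3, 11.86→5
Rank sum = 1 + 7 + 3 + 5 = 16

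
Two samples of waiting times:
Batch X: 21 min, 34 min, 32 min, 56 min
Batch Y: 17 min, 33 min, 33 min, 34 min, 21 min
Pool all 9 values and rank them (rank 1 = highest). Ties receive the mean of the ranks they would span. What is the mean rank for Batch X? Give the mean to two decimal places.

Sorted (descending): 56, 34, 34, 33, 33, 32, 21, 21, 17
The 2 values of 34 occupy positions 2–3 → average rank (2+3)/2 = 2.5.
The 2 values of 33 occupy positions 4–5 → average rank (4+5)/2 = 4.5.
The 2 values of 21 occupy positions 7–8 → average rank (7+8)/2 = 7.5.
Batch X values → pooled ranks: 21→7.5, 34→2.5, 32→6, 56→1
Mean rank = (7.5 + 2.5 + 6 + 1) / 4 = 4.25

4.25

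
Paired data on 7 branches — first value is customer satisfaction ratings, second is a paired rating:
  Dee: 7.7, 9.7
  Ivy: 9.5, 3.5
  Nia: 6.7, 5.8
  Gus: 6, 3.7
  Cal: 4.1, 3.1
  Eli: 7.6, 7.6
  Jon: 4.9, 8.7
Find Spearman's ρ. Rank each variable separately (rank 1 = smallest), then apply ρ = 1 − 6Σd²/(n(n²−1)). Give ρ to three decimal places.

0.250

Ranks of variable 1: 6, 7, 4, 3, 1, 5, 2
Ranks of variable 2: 7, 2, 4, 3, 1, 5, 6
d = r₁ − r₂: -1, 5, 0, 0, 0, 0, -4
d²: 1, 25, 0, 0, 0, 0, 16; Σd² = 42
ρ = 1 − 6·42/(7·48) = 1 − 252/336 = 0.250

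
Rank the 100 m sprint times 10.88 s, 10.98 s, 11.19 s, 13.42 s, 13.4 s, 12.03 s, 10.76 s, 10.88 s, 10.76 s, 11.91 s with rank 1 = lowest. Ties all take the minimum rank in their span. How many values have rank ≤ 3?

4

Sorted (ascending): 10.76, 10.76, 10.88, 10.88, 10.98, 11.19, 11.91, 12.03, 13.4, 13.42
The 2 values of 10.76 occupy positions 1–2 → each gets rank 1.
The 2 values of 10.88 occupy positions 3–4 → each gets rank 3.
Ranks ≤ 3: {1, 1, 3, 3} → 4 values.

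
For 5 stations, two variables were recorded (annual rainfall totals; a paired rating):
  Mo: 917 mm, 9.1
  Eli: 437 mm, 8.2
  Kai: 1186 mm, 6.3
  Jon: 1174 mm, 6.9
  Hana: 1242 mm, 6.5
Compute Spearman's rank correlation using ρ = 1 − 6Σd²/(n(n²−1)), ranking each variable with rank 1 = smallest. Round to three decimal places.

-0.800

Ranks of variable 1: 2, 1, 4, 3, 5
Ranks of variable 2: 5, 4, 1, 3, 2
d = r₁ − r₂: -3, -3, 3, 0, 3
d²: 9, 9, 9, 0, 9; Σd² = 36
ρ = 1 − 6·36/(5·24) = 1 − 216/120 = -0.800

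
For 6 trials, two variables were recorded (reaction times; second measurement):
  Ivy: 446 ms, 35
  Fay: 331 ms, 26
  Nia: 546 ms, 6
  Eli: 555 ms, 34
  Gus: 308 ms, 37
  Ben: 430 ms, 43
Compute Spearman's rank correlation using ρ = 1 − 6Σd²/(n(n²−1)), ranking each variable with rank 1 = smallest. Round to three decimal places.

-0.429

Ranks of variable 1: 4, 2, 5, 6, 1, 3
Ranks of variable 2: 4, 2, 1, 3, 5, 6
d = r₁ − r₂: 0, 0, 4, 3, -4, -3
d²: 0, 0, 16, 9, 16, 9; Σd² = 50
ρ = 1 − 6·50/(6·35) = 1 − 300/210 = -0.429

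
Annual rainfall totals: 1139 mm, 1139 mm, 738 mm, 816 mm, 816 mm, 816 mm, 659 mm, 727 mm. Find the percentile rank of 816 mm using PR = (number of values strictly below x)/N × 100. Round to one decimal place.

N = 8.
Strictly below 816: 3. Equal to 816: 3.
PR = 3/8 × 100 = 37.5

37.5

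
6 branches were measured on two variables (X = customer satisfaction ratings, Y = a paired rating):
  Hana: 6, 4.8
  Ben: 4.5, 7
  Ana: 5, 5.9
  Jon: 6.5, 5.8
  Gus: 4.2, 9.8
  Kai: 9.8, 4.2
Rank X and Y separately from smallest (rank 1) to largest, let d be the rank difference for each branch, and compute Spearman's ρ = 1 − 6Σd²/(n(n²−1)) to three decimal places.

-0.943

Ranks of variable 1: 4, 2, 3, 5, 1, 6
Ranks of variable 2: 2, 5, 4, 3, 6, 1
d = r₁ − r₂: 2, -3, -1, 2, -5, 5
d²: 4, 9, 1, 4, 25, 25; Σd² = 68
ρ = 1 − 6·68/(6·35) = 1 − 408/210 = -0.943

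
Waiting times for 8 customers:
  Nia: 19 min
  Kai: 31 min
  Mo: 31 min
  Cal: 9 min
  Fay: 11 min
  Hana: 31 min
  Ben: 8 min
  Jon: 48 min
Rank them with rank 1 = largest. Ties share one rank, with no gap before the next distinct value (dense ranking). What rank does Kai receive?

2

Sorted (descending): 48, 31, 31, 31, 19, 11, 9, 8
The 3 values of 31 share dense rank 2.
Remaining distinct values take the next consecutive integers.
Kai has value 31 min → rank 2.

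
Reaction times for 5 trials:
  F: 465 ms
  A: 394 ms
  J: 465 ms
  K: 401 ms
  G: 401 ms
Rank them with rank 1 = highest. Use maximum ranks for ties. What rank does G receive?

Sorted (descending): 465, 465, 401, 401, 394
The 2 values of 465 occupy positions 1–2 → each gets rank 2.
The 2 values of 401 occupy positions 3–4 → each gets rank 4.
G has value 401 ms → rank 4.

4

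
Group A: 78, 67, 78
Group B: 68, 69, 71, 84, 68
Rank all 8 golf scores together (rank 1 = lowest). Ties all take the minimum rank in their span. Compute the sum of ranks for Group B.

Sorted (ascending): 67, 68, 68, 69, 71, 78, 78, 84
The 2 values of 68 occupy positions 2–3 → each gets rank 2.
The 2 values of 78 occupy positions 6–7 → each gets rank 6.
Group B values → pooled ranks: 68→2, 69→4, 71→5, 84→8, 68→2
Rank sum = 2 + 4 + 5 + 8 + 2 = 21

21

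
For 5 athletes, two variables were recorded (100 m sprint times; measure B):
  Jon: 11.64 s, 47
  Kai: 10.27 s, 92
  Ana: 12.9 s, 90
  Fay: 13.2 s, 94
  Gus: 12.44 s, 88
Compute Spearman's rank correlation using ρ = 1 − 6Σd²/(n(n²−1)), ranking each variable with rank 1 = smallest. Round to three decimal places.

Ranks of variable 1: 2, 1, 4, 5, 3
Ranks of variable 2: 1, 4, 3, 5, 2
d = r₁ − r₂: 1, -3, 1, 0, 1
d²: 1, 9, 1, 0, 1; Σd² = 12
ρ = 1 − 6·12/(5·24) = 1 − 72/120 = 0.400

0.400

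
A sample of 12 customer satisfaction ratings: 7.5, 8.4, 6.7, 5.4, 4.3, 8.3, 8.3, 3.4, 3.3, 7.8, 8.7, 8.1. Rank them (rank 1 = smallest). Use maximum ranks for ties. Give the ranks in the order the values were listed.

6, 11, 5, 4, 3, 10, 10, 2, 1, 7, 12, 8

Sorted (ascending): 3.3, 3.4, 4.3, 5.4, 6.7, 7.5, 7.8, 8.1, 8.3, 8.3, 8.4, 8.7
The 2 values of 8.3 occupy positions 9–10 → each gets rank 10.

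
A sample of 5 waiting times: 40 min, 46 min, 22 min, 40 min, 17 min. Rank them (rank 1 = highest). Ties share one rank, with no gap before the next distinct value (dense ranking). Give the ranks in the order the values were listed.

Sorted (descending): 46, 40, 40, 22, 17
The 2 values of 40 share dense rank 2.
Remaining distinct values take the next consecutive integers.

2, 1, 3, 2, 4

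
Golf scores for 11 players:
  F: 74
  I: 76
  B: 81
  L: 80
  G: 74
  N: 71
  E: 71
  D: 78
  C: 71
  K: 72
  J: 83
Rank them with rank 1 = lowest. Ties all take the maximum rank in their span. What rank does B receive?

10

Sorted (ascending): 71, 71, 71, 72, 74, 74, 76, 78, 80, 81, 83
The 3 values of 71 occupy positions 1–3 → each gets rank 3.
The 2 values of 74 occupy positions 5–6 → each gets rank 6.
B has value 81 → rank 10.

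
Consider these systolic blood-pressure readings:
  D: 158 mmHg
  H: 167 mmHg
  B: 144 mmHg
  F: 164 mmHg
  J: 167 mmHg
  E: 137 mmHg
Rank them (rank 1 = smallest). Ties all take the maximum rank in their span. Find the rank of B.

Sorted (ascending): 137, 144, 158, 164, 167, 167
The 2 values of 167 occupy positions 5–6 → each gets rank 6.
B has value 144 mmHg → rank 2.

2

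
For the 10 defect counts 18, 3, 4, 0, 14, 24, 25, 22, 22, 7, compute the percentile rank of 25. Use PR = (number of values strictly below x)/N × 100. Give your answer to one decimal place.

90.0

N = 10.
Strictly below 25: 9. Equal to 25: 1.
PR = 9/10 × 100 = 90.0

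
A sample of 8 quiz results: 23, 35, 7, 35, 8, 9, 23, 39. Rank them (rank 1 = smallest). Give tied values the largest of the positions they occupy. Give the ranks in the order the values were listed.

5, 7, 1, 7, 2, 3, 5, 8

Sorted (ascending): 7, 8, 9, 23, 23, 35, 35, 39
The 2 values of 23 occupy positions 4–5 → each gets rank 5.
The 2 values of 35 occupy positions 6–7 → each gets rank 7.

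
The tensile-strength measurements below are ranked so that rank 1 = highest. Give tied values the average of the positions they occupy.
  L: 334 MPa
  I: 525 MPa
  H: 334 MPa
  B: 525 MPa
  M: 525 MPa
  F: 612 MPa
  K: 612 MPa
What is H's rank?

Sorted (descending): 612, 612, 525, 525, 525, 334, 334
The 2 values of 612 occupy positions 1–2 → average rank (1+2)/2 = 1.5.
The 3 values of 525 occupy positions 3–5 → average rank 4.
The 2 values of 334 occupy positions 6–7 → average rank (6+7)/2 = 6.5.
H has value 334 MPa → rank 6.5.

6.5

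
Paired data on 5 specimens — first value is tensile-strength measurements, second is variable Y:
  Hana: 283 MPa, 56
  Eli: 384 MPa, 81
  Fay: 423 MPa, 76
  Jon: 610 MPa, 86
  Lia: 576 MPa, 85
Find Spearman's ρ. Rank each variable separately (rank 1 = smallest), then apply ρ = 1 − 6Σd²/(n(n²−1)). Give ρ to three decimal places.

0.900

Ranks of variable 1: 1, 2, 3, 5, 4
Ranks of variable 2: 1, 3, 2, 5, 4
d = r₁ − r₂: 0, -1, 1, 0, 0
d²: 0, 1, 1, 0, 0; Σd² = 2
ρ = 1 − 6·2/(5·24) = 1 − 12/120 = 0.900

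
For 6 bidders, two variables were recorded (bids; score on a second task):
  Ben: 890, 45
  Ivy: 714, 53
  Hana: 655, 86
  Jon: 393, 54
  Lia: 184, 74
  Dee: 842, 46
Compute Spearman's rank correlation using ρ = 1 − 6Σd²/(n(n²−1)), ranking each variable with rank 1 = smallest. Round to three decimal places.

Ranks of variable 1: 6, 4, 3, 2, 1, 5
Ranks of variable 2: 1, 3, 6, 4, 5, 2
d = r₁ − r₂: 5, 1, -3, -2, -4, 3
d²: 25, 1, 9, 4, 16, 9; Σd² = 64
ρ = 1 − 6·64/(6·35) = 1 − 384/210 = -0.829

-0.829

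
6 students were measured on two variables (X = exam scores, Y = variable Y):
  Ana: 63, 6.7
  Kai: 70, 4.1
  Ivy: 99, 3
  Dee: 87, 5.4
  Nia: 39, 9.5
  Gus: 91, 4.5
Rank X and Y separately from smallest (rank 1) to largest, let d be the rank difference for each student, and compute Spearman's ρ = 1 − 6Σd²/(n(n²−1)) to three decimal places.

Ranks of variable 1: 2, 3, 6, 4, 1, 5
Ranks of variable 2: 5, 2, 1, 4, 6, 3
d = r₁ − r₂: -3, 1, 5, 0, -5, 2
d²: 9, 1, 25, 0, 25, 4; Σd² = 64
ρ = 1 − 6·64/(6·35) = 1 − 384/210 = -0.829

-0.829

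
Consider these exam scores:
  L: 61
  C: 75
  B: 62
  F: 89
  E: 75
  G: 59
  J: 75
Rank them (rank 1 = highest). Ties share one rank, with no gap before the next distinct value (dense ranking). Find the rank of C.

2

Sorted (descending): 89, 75, 75, 75, 62, 61, 59
The 3 values of 75 share dense rank 2.
Remaining distinct values take the next consecutive integers.
C has value 75 → rank 2.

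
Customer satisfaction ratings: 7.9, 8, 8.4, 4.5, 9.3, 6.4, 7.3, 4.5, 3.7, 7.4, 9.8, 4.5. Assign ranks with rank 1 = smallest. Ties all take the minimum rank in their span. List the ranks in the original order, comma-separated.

8, 9, 10, 2, 11, 5, 6, 2, 1, 7, 12, 2

Sorted (ascending): 3.7, 4.5, 4.5, 4.5, 6.4, 7.3, 7.4, 7.9, 8, 8.4, 9.3, 9.8
The 3 values of 4.5 occupy positions 2–4 → each gets rank 2.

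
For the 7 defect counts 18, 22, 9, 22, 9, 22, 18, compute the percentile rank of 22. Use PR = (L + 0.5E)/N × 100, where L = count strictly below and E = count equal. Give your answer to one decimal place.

78.6

N = 7.
Strictly below 22: 4. Equal to 22: 3.
PR = (4 + 0.5·3)/7 × 100 = 78.6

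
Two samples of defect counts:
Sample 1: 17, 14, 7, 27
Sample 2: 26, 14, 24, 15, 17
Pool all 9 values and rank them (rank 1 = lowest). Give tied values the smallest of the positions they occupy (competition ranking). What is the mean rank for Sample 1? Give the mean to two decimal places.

Sorted (ascending): 7, 14, 14, 15, 17, 17, 24, 26, 27
The 2 values of 14 occupy positions 2–3 → each gets rank 2.
The 2 values of 17 occupy positions 5–6 → each gets rank 5.
Sample 1 values → pooled ranks: 17→5, 14→2, 7→1, 27→9
Mean rank = (5 + 2 + 1 + 9) / 4 = 4.25

4.25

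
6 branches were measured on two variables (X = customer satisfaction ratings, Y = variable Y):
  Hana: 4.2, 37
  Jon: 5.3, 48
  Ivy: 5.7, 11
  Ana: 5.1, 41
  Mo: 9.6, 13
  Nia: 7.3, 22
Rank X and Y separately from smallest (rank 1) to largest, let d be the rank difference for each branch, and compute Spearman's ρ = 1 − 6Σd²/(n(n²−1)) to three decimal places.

Ranks of variable 1: 1, 3, 4, 2, 6, 5
Ranks of variable 2: 4, 6, 1, 5, 2, 3
d = r₁ − r₂: -3, -3, 3, -3, 4, 2
d²: 9, 9, 9, 9, 16, 4; Σd² = 56
ρ = 1 − 6·56/(6·35) = 1 − 336/210 = -0.600

-0.600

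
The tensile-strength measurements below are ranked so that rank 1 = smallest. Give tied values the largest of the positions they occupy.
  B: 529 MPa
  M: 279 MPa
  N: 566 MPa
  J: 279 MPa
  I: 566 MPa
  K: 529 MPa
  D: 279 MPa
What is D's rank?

3

Sorted (ascending): 279, 279, 279, 529, 529, 566, 566
The 3 values of 279 occupy positions 1–3 → each gets rank 3.
The 2 values of 529 occupy positions 4–5 → each gets rank 5.
The 2 values of 566 occupy positions 6–7 → each gets rank 7.
D has value 279 MPa → rank 3.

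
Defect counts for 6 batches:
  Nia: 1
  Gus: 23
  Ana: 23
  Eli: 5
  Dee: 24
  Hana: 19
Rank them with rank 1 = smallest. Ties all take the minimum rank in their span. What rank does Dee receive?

Sorted (ascending): 1, 5, 19, 23, 23, 24
The 2 values of 23 occupy positions 4–5 → each gets rank 4.
Dee has value 24 → rank 6.

6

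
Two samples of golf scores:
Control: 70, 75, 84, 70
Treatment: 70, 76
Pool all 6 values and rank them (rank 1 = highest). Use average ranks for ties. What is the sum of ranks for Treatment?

7

Sorted (descending): 84, 76, 75, 70, 70, 70
The 3 values of 70 occupy positions 4–6 → average rank 5.
Treatment values → pooled ranks: 70→5, 76→2
Rank sum = 5 + 2 = 7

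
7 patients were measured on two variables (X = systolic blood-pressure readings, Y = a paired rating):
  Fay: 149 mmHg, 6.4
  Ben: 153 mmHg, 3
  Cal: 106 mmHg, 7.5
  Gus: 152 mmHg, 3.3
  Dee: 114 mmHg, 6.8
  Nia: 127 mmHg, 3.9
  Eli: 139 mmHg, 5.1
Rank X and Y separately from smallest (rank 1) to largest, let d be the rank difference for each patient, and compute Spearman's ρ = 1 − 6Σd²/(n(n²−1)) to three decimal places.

-0.857

Ranks of variable 1: 5, 7, 1, 6, 2, 3, 4
Ranks of variable 2: 5, 1, 7, 2, 6, 3, 4
d = r₁ − r₂: 0, 6, -6, 4, -4, 0, 0
d²: 0, 36, 36, 16, 16, 0, 0; Σd² = 104
ρ = 1 − 6·104/(7·48) = 1 − 624/336 = -0.857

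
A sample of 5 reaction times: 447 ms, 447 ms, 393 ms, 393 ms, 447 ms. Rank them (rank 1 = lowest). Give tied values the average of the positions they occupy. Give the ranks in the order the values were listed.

Sorted (ascending): 393, 393, 447, 447, 447
The 2 values of 393 occupy positions 1–2 → average rank (1+2)/2 = 1.5.
The 3 values of 447 occupy positions 3–5 → average rank 4.

4, 4, 1.5, 1.5, 4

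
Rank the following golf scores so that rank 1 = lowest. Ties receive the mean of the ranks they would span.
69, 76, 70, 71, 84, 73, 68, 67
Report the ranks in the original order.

Sorted (ascending): 67, 68, 69, 70, 71, 73, 76, 84
No ties — each value takes its position as its rank.

3, 7, 4, 5, 8, 6, 2, 1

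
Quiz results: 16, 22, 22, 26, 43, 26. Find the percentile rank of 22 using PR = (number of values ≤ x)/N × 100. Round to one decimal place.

50.0

N = 6.
Strictly below 22: 1. Equal to 22: 2.
PR = 3/6 × 100 = 50.0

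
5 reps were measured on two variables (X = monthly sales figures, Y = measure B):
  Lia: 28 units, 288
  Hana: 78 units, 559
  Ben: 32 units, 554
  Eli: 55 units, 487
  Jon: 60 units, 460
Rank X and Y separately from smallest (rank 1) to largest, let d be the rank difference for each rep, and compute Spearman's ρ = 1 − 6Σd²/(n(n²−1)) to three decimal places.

Ranks of variable 1: 1, 5, 2, 3, 4
Ranks of variable 2: 1, 5, 4, 3, 2
d = r₁ − r₂: 0, 0, -2, 0, 2
d²: 0, 0, 4, 0, 4; Σd² = 8
ρ = 1 − 6·8/(5·24) = 1 − 48/120 = 0.600

0.600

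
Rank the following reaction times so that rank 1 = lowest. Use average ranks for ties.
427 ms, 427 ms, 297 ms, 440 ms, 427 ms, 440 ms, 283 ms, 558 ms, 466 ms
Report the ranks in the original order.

4, 4, 2, 6.5, 4, 6.5, 1, 9, 8

Sorted (ascending): 283, 297, 427, 427, 427, 440, 440, 466, 558
The 3 values of 427 occupy positions 3–5 → average rank 4.
The 2 values of 440 occupy positions 6–7 → average rank (6+7)/2 = 6.5.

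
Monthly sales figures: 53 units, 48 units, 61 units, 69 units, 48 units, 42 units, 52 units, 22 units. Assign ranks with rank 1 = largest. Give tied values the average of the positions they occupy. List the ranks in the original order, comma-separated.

3, 5.5, 2, 1, 5.5, 7, 4, 8

Sorted (descending): 69, 61, 53, 52, 48, 48, 42, 22
The 2 values of 48 occupy positions 5–6 → average rank (5+6)/2 = 5.5.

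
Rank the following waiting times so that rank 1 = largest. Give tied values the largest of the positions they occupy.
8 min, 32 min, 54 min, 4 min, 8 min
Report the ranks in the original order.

4, 2, 1, 5, 4

Sorted (descending): 54, 32, 8, 8, 4
The 2 values of 8 occupy positions 3–4 → each gets rank 4.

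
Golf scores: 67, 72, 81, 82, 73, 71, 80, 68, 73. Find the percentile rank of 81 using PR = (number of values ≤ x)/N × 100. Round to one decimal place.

88.9

N = 9.
Strictly below 81: 7. Equal to 81: 1.
PR = 8/9 × 100 = 88.9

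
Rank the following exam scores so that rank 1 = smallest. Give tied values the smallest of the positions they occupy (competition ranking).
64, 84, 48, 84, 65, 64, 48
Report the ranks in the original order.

3, 6, 1, 6, 5, 3, 1

Sorted (ascending): 48, 48, 64, 64, 65, 84, 84
The 2 values of 48 occupy positions 1–2 → each gets rank 1.
The 2 values of 64 occupy positions 3–4 → each gets rank 3.
The 2 values of 84 occupy positions 6–7 → each gets rank 6.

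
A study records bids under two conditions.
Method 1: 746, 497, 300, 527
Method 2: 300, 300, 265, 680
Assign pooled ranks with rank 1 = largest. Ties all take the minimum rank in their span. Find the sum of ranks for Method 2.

Sorted (descending): 746, 680, 527, 497, 300, 300, 300, 265
The 3 values of 300 occupy positions 5–7 → each gets rank 5.
Method 2 values → pooled ranks: 300→5, 300→5, 265→8, 680→2
Rank sum = 5 + 5 + 8 + 2 = 20

20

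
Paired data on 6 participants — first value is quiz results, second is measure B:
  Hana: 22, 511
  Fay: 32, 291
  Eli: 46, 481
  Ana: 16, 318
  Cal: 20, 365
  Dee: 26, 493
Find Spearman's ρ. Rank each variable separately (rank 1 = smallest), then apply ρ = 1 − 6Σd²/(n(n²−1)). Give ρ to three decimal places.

Ranks of variable 1: 3, 5, 6, 1, 2, 4
Ranks of variable 2: 6, 1, 4, 2, 3, 5
d = r₁ − r₂: -3, 4, 2, -1, -1, -1
d²: 9, 16, 4, 1, 1, 1; Σd² = 32
ρ = 1 − 6·32/(6·35) = 1 − 192/210 = 0.086

0.086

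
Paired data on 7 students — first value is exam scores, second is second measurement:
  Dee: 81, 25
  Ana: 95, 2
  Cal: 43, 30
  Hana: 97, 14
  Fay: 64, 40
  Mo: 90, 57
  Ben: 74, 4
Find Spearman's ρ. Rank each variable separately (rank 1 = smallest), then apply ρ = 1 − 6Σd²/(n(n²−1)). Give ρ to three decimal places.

-0.393

Ranks of variable 1: 4, 6, 1, 7, 2, 5, 3
Ranks of variable 2: 4, 1, 5, 3, 6, 7, 2
d = r₁ − r₂: 0, 5, -4, 4, -4, -2, 1
d²: 0, 25, 16, 16, 16, 4, 1; Σd² = 78
ρ = 1 − 6·78/(7·48) = 1 − 468/336 = -0.393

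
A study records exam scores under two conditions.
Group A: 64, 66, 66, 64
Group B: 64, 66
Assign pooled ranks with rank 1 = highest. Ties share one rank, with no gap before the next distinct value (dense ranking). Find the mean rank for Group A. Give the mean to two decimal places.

Sorted (descending): 66, 66, 66, 64, 64, 64
The 3 values of 66 share dense rank 1.
The 3 values of 64 share dense rank 2.
Group A values → pooled ranks: 64→2, 66→1, 66→1, 64→2
Mean rank = (2 + 1 + 1 + 2) / 4 = 1.50

1.50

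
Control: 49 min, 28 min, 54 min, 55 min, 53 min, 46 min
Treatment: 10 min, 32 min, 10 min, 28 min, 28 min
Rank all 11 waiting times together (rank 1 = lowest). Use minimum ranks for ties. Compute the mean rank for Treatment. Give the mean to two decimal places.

2.80

Sorted (ascending): 10, 10, 28, 28, 28, 32, 46, 49, 53, 54, 55
The 2 values of 10 occupy positions 1–2 → each gets rank 1.
The 3 values of 28 occupy positions 3–5 → each gets rank 3.
Treatment values → pooled ranks: 10→1, 32→6, 10→1, 28→3, 28→3
Mean rank = (1 + 6 + 1 + 3 + 3) / 5 = 2.80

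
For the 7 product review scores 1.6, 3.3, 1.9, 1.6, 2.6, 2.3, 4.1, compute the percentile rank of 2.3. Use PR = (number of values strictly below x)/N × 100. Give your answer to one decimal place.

N = 7.
Strictly below 2.3: 3. Equal to 2.3: 1.
PR = 3/7 × 100 = 42.9

42.9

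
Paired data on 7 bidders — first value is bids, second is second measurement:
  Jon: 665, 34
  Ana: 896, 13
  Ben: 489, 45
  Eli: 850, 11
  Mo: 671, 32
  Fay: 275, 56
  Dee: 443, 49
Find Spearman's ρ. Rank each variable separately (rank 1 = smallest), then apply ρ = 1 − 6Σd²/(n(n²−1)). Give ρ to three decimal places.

-0.964

Ranks of variable 1: 4, 7, 3, 6, 5, 1, 2
Ranks of variable 2: 4, 2, 5, 1, 3, 7, 6
d = r₁ − r₂: 0, 5, -2, 5, 2, -6, -4
d²: 0, 25, 4, 25, 4, 36, 16; Σd² = 110
ρ = 1 − 6·110/(7·48) = 1 − 660/336 = -0.964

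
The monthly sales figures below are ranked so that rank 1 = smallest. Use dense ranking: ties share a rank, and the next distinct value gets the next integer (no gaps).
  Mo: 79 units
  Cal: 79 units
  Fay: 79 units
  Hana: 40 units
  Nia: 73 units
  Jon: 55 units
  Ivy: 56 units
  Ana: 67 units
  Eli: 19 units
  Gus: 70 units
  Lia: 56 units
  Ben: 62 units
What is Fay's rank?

9

Sorted (ascending): 19, 40, 55, 56, 56, 62, 67, 70, 73, 79, 79, 79
The 2 values of 56 share dense rank 4.
The 3 values of 79 share dense rank 9.
Remaining distinct values take the next consecutive integers.
Fay has value 79 units → rank 9.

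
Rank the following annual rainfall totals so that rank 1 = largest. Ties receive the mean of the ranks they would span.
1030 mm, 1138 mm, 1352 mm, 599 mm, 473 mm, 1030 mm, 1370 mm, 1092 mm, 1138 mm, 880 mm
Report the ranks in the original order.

Sorted (descending): 1370, 1352, 1138, 1138, 1092, 1030, 1030, 880, 599, 473
The 2 values of 1138 occupy positions 3–4 → average rank (3+4)/2 = 3.5.
The 2 values of 1030 occupy positions 6–7 → average rank (6+7)/2 = 6.5.

6.5, 3.5, 2, 9, 10, 6.5, 1, 5, 3.5, 8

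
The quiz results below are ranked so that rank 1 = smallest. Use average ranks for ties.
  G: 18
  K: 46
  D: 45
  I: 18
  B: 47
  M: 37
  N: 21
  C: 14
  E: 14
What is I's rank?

3.5

Sorted (ascending): 14, 14, 18, 18, 21, 37, 45, 46, 47
The 2 values of 14 occupy positions 1–2 → average rank (1+2)/2 = 1.5.
The 2 values of 18 occupy positions 3–4 → average rank (3+4)/2 = 3.5.
I has value 18 → rank 3.5.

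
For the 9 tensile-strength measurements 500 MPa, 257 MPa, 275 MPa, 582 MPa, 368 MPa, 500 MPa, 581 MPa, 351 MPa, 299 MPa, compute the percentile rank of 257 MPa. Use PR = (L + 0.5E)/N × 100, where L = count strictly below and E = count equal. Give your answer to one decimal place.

5.6

N = 9.
Strictly below 257: 0. Equal to 257: 1.
PR = (0 + 0.5·1)/9 × 100 = 5.6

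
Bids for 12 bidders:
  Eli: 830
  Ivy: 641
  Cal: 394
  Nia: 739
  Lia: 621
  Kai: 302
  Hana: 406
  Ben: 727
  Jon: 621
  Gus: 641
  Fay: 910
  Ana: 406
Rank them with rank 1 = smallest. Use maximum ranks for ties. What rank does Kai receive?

Sorted (ascending): 302, 394, 406, 406, 621, 621, 641, 641, 727, 739, 830, 910
The 2 values of 406 occupy positions 3–4 → each gets rank 4.
The 2 values of 621 occupy positions 5–6 → each gets rank 6.
The 2 values of 641 occupy positions 7–8 → each gets rank 8.
Kai has value 302 → rank 1.

1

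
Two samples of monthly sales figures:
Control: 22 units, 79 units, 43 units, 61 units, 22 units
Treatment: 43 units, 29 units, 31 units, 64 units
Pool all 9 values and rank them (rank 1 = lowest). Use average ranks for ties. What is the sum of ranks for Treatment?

20.5

Sorted (ascending): 22, 22, 29, 31, 43, 43, 61, 64, 79
The 2 values of 22 occupy positions 1–2 → average rank (1+2)/2 = 1.5.
The 2 values of 43 occupy positions 5–6 → average rank (5+6)/2 = 5.5.
Treatment values → pooled ranks: 43→5.5, 29→3, 31→4, 64→8
Rank sum = 5.5 + 3 + 4 + 8 = 20.5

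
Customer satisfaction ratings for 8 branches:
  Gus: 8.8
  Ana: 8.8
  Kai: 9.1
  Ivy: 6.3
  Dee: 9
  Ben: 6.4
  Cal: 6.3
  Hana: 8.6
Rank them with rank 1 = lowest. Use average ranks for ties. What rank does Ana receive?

Sorted (ascending): 6.3, 6.3, 6.4, 8.6, 8.8, 8.8, 9, 9.1
The 2 values of 6.3 occupy positions 1–2 → average rank (1+2)/2 = 1.5.
The 2 values of 8.8 occupy positions 5–6 → average rank (5+6)/2 = 5.5.
Ana has value 8.8 → rank 5.5.

5.5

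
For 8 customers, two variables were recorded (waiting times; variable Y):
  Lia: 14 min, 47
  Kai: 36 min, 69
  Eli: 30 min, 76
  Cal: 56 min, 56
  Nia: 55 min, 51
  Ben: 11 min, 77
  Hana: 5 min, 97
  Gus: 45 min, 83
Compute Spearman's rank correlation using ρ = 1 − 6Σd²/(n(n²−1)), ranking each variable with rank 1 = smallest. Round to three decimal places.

Ranks of variable 1: 3, 5, 4, 8, 7, 2, 1, 6
Ranks of variable 2: 1, 4, 5, 3, 2, 6, 8, 7
d = r₁ − r₂: 2, 1, -1, 5, 5, -4, -7, -1
d²: 4, 1, 1, 25, 25, 16, 49, 1; Σd² = 122
ρ = 1 − 6·122/(8·63) = 1 − 732/504 = -0.452

-0.452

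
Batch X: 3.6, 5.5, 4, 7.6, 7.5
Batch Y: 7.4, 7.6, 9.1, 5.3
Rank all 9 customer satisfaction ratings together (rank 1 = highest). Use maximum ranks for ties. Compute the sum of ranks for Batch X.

Sorted (descending): 9.1, 7.6, 7.6, 7.5, 7.4, 5.5, 5.3, 4, 3.6
The 2 values of 7.6 occupy positions 2–3 → each gets rank 3.
Batch X values → pooled ranks: 3.6→9, 5.5→6, 4→8, 7.6→3, 7.5→4
Rank sum = 9 + 6 + 8 + 3 + 4 = 30

30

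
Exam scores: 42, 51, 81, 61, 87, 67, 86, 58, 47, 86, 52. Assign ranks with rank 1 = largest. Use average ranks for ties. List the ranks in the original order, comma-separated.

11, 9, 4, 6, 1, 5, 2.5, 7, 10, 2.5, 8

Sorted (descending): 87, 86, 86, 81, 67, 61, 58, 52, 51, 47, 42
The 2 values of 86 occupy positions 2–3 → average rank (2+3)/2 = 2.5.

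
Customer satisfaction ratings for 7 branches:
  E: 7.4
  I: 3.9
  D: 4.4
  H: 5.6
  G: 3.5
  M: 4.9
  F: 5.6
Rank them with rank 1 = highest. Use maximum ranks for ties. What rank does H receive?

Sorted (descending): 7.4, 5.6, 5.6, 4.9, 4.4, 3.9, 3.5
The 2 values of 5.6 occupy positions 2–3 → each gets rank 3.
H has value 5.6 → rank 3.

3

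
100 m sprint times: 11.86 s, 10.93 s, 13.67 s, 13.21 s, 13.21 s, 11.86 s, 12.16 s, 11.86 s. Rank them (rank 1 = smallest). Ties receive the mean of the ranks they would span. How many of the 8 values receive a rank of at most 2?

Sorted (ascending): 10.93, 11.86, 11.86, 11.86, 12.16, 13.21, 13.21, 13.67
The 3 values of 11.86 occupy positions 2–4 → average rank 3.
The 2 values of 13.21 occupy positions 6–7 → average rank (6+7)/2 = 6.5.
Ranks ≤ 2: {1} → 1 value.

1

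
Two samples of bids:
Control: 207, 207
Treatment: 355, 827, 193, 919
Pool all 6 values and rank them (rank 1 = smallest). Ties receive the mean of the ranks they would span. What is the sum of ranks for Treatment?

16

Sorted (ascending): 193, 207, 207, 355, 827, 919
The 2 values of 207 occupy positions 2–3 → average rank (2+3)/2 = 2.5.
Treatment values → pooled ranks: 355→4, 827→5, 193→1, 919→6
Rank sum = 4 + 5 + 1 + 6 = 16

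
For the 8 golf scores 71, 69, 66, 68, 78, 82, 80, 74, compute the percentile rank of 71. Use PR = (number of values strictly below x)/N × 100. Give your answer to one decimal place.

N = 8.
Strictly below 71: 3. Equal to 71: 1.
PR = 3/8 × 100 = 37.5

37.5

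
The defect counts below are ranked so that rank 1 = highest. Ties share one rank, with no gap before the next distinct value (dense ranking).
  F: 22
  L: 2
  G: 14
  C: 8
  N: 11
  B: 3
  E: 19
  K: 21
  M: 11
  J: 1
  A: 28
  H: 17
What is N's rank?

7

Sorted (descending): 28, 22, 21, 19, 17, 14, 11, 11, 8, 3, 2, 1
The 2 values of 11 share dense rank 7.
Remaining distinct values take the next consecutive integers.
N has value 11 → rank 7.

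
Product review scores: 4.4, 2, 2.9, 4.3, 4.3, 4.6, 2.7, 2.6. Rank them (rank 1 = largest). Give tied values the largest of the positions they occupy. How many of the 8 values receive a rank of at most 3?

2

Sorted (descending): 4.6, 4.4, 4.3, 4.3, 2.9, 2.7, 2.6, 2
The 2 values of 4.3 occupy positions 3–4 → each gets rank 4.
Ranks ≤ 3: {1, 2} → 2 values.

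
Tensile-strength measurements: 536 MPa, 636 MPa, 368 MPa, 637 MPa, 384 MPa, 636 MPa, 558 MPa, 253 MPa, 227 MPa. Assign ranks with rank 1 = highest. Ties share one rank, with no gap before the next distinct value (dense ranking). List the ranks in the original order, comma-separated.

4, 2, 6, 1, 5, 2, 3, 7, 8

Sorted (descending): 637, 636, 636, 558, 536, 384, 368, 253, 227
The 2 values of 636 share dense rank 2.
Remaining distinct values take the next consecutive integers.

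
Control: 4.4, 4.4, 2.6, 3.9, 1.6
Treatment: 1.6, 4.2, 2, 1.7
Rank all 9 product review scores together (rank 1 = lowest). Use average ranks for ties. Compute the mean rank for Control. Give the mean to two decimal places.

Sorted (ascending): 1.6, 1.6, 1.7, 2, 2.6, 3.9, 4.2, 4.4, 4.4
The 2 values of 1.6 occupy positions 1–2 → average rank (1+2)/2 = 1.5.
The 2 values of 4.4 occupy positions 8–9 → average rank (8+9)/2 = 8.5.
Control values → pooled ranks: 4.4→8.5, 4.4→8.5, 2.6→5, 3.9→6, 1.6→1.5
Mean rank = (8.5 + 8.5 + 5 + 6 + 1.5) / 5 = 5.90

5.90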